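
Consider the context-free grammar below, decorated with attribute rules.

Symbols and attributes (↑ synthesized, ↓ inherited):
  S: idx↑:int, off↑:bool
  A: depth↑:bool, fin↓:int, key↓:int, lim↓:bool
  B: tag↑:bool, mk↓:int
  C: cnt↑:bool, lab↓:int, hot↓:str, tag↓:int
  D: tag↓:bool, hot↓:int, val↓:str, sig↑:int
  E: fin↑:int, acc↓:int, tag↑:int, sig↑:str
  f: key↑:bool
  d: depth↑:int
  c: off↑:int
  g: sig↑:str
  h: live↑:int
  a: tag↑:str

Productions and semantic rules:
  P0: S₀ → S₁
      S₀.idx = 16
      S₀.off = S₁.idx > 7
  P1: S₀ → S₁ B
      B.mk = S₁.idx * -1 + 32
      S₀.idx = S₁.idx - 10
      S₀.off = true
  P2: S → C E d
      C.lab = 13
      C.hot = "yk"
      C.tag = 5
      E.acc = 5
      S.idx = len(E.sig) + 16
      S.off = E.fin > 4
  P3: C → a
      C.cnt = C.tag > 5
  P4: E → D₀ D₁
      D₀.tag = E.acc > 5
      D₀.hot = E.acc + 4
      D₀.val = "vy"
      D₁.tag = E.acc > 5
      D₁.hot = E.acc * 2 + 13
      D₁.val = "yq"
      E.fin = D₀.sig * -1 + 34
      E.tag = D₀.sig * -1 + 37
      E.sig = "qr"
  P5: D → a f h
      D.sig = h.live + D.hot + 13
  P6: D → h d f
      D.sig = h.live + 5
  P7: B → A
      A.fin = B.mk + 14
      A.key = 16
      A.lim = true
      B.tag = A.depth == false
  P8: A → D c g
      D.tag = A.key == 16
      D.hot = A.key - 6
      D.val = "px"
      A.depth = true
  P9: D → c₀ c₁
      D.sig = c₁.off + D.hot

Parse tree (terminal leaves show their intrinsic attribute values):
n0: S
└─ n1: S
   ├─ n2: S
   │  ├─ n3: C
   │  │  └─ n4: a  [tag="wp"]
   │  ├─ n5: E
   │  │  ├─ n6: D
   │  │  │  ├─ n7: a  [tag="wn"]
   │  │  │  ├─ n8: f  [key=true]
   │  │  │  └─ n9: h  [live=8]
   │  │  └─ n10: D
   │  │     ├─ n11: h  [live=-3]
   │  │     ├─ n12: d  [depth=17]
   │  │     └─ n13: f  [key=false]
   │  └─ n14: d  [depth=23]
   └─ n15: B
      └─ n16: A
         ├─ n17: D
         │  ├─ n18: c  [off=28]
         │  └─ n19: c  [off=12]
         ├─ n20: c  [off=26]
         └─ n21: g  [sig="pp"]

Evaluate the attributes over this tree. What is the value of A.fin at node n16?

1. n3.lab = 13  [13]
2. n3.hot = "yk"  ["yk"]
3. n3.tag = 5  [5]
4. n4.tag = "wp"  [terminal]
5. n3.cnt = false  [C.tag > 5]
6. n5.acc = 5  [5]
7. n6.tag = false  [E.acc > 5]
8. n6.hot = 9  [E.acc + 4]
9. n6.val = "vy"  ["vy"]
10. n7.tag = "wn"  [terminal]
11. n8.key = true  [terminal]
12. n9.live = 8  [terminal]
13. n6.sig = 30  [h.live + D.hot + 13]
14. n10.tag = false  [E.acc > 5]
15. n10.hot = 23  [E.acc * 2 + 13]
16. n10.val = "yq"  ["yq"]
17. n11.live = -3  [terminal]
18. n12.depth = 17  [terminal]
19. n13.key = false  [terminal]
20. n10.sig = 2  [h.live + 5]
21. n5.fin = 4  [D₀.sig * -1 + 34]
22. n5.tag = 7  [D₀.sig * -1 + 37]
23. n5.sig = "qr"  ["qr"]
24. n14.depth = 23  [terminal]
25. n2.idx = 18  [len(E.sig) + 16]
26. n2.off = false  [E.fin > 4]
27. n15.mk = 14  [S₁.idx * -1 + 32]
28. n16.fin = 28  [B.mk + 14]
29. n16.key = 16  [16]
30. n16.lim = true  [true]
31. n17.tag = true  [A.key == 16]
32. n17.hot = 10  [A.key - 6]
33. n17.val = "px"  ["px"]
34. n18.off = 28  [terminal]
35. n19.off = 12  [terminal]
36. n17.sig = 22  [c₁.off + D.hot]
37. n20.off = 26  [terminal]
38. n21.sig = "pp"  [terminal]
39. n16.depth = true  [true]
40. n15.tag = false  [A.depth == false]
41. n1.idx = 8  [S₁.idx - 10]
42. n1.off = true  [true]
43. n0.idx = 16  [16]
44. n0.off = true  [S₁.idx > 7]

28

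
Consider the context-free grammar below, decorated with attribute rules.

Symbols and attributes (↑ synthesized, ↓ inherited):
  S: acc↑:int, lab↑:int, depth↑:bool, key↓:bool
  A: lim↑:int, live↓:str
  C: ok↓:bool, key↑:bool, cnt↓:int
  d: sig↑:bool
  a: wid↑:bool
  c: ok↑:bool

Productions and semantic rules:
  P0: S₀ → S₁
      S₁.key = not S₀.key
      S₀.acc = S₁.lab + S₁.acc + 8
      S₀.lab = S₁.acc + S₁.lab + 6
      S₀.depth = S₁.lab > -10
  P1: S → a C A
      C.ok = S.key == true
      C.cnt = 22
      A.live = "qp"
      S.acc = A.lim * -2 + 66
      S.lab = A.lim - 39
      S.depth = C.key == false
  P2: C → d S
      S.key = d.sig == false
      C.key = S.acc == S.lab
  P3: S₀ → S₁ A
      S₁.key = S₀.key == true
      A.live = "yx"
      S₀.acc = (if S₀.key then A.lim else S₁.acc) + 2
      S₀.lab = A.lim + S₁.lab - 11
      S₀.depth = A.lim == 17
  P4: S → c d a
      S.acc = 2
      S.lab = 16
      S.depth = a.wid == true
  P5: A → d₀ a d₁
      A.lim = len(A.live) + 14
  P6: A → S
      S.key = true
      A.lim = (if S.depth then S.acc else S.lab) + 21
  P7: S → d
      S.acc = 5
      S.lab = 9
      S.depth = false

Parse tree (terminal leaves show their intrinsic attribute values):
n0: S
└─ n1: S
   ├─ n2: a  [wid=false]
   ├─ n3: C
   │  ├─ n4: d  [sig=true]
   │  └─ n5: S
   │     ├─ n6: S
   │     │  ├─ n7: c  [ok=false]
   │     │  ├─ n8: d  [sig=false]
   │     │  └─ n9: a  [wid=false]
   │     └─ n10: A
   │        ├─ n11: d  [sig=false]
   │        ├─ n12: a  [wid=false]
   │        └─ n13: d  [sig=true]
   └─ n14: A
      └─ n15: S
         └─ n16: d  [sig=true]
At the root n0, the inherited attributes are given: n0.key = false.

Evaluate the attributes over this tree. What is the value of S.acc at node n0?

1. n0.key = false  [given at root]
2. n1.key = true  [not S₀.key]
3. n2.wid = false  [terminal]
4. n3.ok = true  [S.key == true]
5. n3.cnt = 22  [22]
6. n4.sig = true  [terminal]
7. n5.key = false  [d.sig == false]
8. n6.key = false  [S₀.key == true]
9. n7.ok = false  [terminal]
10. n8.sig = false  [terminal]
11. n9.wid = false  [terminal]
12. n6.acc = 2  [2]
13. n6.lab = 16  [16]
14. n6.depth = false  [a.wid == true]
15. n10.live = "yx"  ["yx"]
16. n11.sig = false  [terminal]
17. n12.wid = false  [terminal]
18. n13.sig = true  [terminal]
19. n10.lim = 16  [len(A.live) + 14]
20. n5.acc = 4  [(if S₀.key then A.lim else S₁.acc) + 2]
21. n5.lab = 21  [A.lim + S₁.lab - 11]
22. n5.depth = false  [A.lim == 17]
23. n3.key = false  [S.acc == S.lab]
24. n14.live = "qp"  ["qp"]
25. n15.key = true  [true]
26. n16.sig = true  [terminal]
27. n15.acc = 5  [5]
28. n15.lab = 9  [9]
29. n15.depth = false  [false]
30. n14.lim = 30  [(if S.depth then S.acc else S.lab) + 21]
31. n1.acc = 6  [A.lim * -2 + 66]
32. n1.lab = -9  [A.lim - 39]
33. n1.depth = true  [C.key == false]
34. n0.acc = 5  [S₁.lab + S₁.acc + 8]
35. n0.lab = 3  [S₁.acc + S₁.lab + 6]
36. n0.depth = true  [S₁.lab > -10]

5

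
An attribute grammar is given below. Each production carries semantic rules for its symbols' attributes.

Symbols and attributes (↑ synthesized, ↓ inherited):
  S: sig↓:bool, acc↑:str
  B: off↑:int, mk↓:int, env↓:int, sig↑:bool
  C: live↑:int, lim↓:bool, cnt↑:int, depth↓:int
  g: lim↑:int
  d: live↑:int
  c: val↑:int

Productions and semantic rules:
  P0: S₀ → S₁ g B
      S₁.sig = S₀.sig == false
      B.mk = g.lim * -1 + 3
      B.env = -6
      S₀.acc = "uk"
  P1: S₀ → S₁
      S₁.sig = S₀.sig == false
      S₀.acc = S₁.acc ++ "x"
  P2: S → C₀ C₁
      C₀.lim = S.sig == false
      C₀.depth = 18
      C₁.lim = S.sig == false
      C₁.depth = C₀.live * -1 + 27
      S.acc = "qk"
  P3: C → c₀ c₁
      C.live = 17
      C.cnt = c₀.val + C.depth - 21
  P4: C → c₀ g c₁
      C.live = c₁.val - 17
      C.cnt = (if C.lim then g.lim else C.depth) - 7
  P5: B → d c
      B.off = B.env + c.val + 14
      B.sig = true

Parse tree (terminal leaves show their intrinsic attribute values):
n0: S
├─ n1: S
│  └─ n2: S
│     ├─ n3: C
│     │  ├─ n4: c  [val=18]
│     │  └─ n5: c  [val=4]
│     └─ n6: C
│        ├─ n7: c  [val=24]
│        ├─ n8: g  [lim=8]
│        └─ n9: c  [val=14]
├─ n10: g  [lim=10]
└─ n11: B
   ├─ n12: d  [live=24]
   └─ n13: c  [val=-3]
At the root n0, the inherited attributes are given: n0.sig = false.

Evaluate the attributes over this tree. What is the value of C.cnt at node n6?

1

1. n0.sig = false  [given at root]
2. n1.sig = true  [S₀.sig == false]
3. n2.sig = false  [S₀.sig == false]
4. n3.lim = true  [S.sig == false]
5. n3.depth = 18  [18]
6. n4.val = 18  [terminal]
7. n5.val = 4  [terminal]
8. n3.live = 17  [17]
9. n3.cnt = 15  [c₀.val + C.depth - 21]
10. n6.lim = true  [S.sig == false]
11. n6.depth = 10  [C₀.live * -1 + 27]
12. n7.val = 24  [terminal]
13. n8.lim = 8  [terminal]
14. n9.val = 14  [terminal]
15. n6.live = -3  [c₁.val - 17]
16. n6.cnt = 1  [(if C.lim then g.lim else C.depth) - 7]
17. n2.acc = "qk"  ["qk"]
18. n1.acc = "qkx"  [S₁.acc ++ "x"]
19. n10.lim = 10  [terminal]
20. n11.mk = -7  [g.lim * -1 + 3]
21. n11.env = -6  [-6]
22. n12.live = 24  [terminal]
23. n13.val = -3  [terminal]
24. n11.off = 5  [B.env + c.val + 14]
25. n11.sig = true  [true]
26. n0.acc = "uk"  ["uk"]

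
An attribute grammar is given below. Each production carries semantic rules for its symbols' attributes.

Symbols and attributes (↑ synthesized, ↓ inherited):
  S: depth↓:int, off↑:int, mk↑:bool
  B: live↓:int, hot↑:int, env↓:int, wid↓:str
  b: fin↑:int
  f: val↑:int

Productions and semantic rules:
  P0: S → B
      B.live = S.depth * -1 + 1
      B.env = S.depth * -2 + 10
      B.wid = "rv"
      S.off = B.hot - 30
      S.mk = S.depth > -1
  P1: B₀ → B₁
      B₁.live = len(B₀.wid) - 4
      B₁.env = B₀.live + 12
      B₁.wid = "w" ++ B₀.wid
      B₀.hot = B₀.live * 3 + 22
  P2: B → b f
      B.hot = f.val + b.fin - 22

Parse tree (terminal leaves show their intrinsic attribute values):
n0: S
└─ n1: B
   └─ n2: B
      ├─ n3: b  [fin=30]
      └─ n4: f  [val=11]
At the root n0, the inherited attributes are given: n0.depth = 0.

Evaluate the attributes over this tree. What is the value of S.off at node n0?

1. n0.depth = 0  [given at root]
2. n1.live = 1  [S.depth * -1 + 1]
3. n1.env = 10  [S.depth * -2 + 10]
4. n1.wid = "rv"  ["rv"]
5. n2.live = -2  [len(B₀.wid) - 4]
6. n2.env = 13  [B₀.live + 12]
7. n2.wid = "wrv"  ["w" ++ B₀.wid]
8. n3.fin = 30  [terminal]
9. n4.val = 11  [terminal]
10. n2.hot = 19  [f.val + b.fin - 22]
11. n1.hot = 25  [B₀.live * 3 + 22]
12. n0.off = -5  [B.hot - 30]
13. n0.mk = true  [S.depth > -1]

-5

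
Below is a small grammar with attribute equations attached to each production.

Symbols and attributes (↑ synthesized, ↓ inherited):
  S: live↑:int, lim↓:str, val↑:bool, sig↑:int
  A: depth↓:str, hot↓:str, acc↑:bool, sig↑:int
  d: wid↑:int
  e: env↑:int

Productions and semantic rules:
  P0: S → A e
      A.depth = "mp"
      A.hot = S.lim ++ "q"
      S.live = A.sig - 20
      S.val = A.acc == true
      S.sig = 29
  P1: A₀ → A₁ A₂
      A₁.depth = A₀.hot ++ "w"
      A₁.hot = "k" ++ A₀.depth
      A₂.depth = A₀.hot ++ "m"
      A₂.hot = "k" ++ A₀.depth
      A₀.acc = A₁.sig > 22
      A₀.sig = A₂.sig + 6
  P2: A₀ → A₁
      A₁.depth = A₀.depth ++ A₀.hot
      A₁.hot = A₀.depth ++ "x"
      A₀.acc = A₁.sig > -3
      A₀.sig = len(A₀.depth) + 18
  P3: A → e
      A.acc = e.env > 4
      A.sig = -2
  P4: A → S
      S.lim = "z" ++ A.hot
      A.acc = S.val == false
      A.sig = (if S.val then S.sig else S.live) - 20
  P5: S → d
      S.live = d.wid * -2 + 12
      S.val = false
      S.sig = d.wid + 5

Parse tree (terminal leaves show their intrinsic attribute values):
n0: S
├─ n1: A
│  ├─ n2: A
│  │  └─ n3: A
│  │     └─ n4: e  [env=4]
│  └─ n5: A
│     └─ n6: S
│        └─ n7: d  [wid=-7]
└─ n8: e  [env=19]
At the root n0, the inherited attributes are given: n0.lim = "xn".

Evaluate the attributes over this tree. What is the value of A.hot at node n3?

1. n0.lim = "xn"  [given at root]
2. n1.depth = "mp"  ["mp"]
3. n1.hot = "xnq"  [S.lim ++ "q"]
4. n2.depth = "xnqw"  [A₀.hot ++ "w"]
5. n2.hot = "kmp"  ["k" ++ A₀.depth]
6. n3.depth = "xnqwkmp"  [A₀.depth ++ A₀.hot]
7. n3.hot = "xnqwx"  [A₀.depth ++ "x"]
8. n4.env = 4  [terminal]
9. n3.acc = false  [e.env > 4]
10. n3.sig = -2  [-2]
11. n2.acc = true  [A₁.sig > -3]
12. n2.sig = 22  [len(A₀.depth) + 18]
13. n5.depth = "xnqm"  [A₀.hot ++ "m"]
14. n5.hot = "kmp"  ["k" ++ A₀.depth]
15. n6.lim = "zkmp"  ["z" ++ A.hot]
16. n7.wid = -7  [terminal]
17. n6.live = 26  [d.wid * -2 + 12]
18. n6.val = false  [false]
19. n6.sig = -2  [d.wid + 5]
20. n5.acc = true  [S.val == false]
21. n5.sig = 6  [(if S.val then S.sig else S.live) - 20]
22. n1.acc = false  [A₁.sig > 22]
23. n1.sig = 12  [A₂.sig + 6]
24. n8.env = 19  [terminal]
25. n0.live = -8  [A.sig - 20]
26. n0.val = false  [A.acc == true]
27. n0.sig = 29  [29]

"xnqwx"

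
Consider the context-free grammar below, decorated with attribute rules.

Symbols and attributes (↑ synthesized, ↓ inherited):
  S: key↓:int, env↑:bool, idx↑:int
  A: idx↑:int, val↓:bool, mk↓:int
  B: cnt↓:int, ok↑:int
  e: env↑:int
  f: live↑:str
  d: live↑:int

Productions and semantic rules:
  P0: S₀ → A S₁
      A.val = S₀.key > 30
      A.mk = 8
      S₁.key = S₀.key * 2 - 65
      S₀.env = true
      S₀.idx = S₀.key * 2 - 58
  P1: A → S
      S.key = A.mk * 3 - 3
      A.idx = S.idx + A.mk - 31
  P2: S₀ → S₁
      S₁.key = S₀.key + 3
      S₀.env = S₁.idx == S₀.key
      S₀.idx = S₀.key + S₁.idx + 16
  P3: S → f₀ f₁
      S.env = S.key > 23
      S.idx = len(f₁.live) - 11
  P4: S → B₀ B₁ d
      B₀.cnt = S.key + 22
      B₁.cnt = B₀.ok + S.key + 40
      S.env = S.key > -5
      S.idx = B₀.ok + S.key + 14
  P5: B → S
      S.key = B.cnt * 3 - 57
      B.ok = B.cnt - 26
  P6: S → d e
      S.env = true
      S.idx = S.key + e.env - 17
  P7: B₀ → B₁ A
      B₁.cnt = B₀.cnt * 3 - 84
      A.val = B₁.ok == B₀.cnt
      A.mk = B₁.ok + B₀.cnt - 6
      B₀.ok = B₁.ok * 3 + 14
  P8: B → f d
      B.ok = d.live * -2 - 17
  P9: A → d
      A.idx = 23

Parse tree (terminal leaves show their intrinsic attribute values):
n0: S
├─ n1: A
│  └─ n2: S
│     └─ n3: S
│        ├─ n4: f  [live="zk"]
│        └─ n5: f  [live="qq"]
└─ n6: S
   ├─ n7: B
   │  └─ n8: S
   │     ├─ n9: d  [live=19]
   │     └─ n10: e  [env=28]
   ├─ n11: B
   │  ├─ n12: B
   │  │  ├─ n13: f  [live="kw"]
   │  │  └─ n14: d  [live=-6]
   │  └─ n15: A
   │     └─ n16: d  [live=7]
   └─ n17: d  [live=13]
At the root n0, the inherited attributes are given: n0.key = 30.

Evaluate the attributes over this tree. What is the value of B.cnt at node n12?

1. n0.key = 30  [given at root]
2. n1.val = false  [S₀.key > 30]
3. n1.mk = 8  [8]
4. n2.key = 21  [A.mk * 3 - 3]
5. n3.key = 24  [S₀.key + 3]
6. n4.live = "zk"  [terminal]
7. n5.live = "qq"  [terminal]
8. n3.env = true  [S.key > 23]
9. n3.idx = -9  [len(f₁.live) - 11]
10. n2.env = false  [S₁.idx == S₀.key]
11. n2.idx = 28  [S₀.key + S₁.idx + 16]
12. n1.idx = 5  [S.idx + A.mk - 31]
13. n6.key = -5  [S₀.key * 2 - 65]
14. n7.cnt = 17  [S.key + 22]
15. n8.key = -6  [B.cnt * 3 - 57]
16. n9.live = 19  [terminal]
17. n10.env = 28  [terminal]
18. n8.env = true  [true]
19. n8.idx = 5  [S.key + e.env - 17]
20. n7.ok = -9  [B.cnt - 26]
21. n11.cnt = 26  [B₀.ok + S.key + 40]
22. n12.cnt = -6  [B₀.cnt * 3 - 84]
23. n13.live = "kw"  [terminal]
24. n14.live = -6  [terminal]
25. n12.ok = -5  [d.live * -2 - 17]
26. n15.val = false  [B₁.ok == B₀.cnt]
27. n15.mk = 15  [B₁.ok + B₀.cnt - 6]
28. n16.live = 7  [terminal]
29. n15.idx = 23  [23]
30. n11.ok = -1  [B₁.ok * 3 + 14]
31. n17.live = 13  [terminal]
32. n6.env = false  [S.key > -5]
33. n6.idx = 0  [B₀.ok + S.key + 14]
34. n0.env = true  [true]
35. n0.idx = 2  [S₀.key * 2 - 58]

-6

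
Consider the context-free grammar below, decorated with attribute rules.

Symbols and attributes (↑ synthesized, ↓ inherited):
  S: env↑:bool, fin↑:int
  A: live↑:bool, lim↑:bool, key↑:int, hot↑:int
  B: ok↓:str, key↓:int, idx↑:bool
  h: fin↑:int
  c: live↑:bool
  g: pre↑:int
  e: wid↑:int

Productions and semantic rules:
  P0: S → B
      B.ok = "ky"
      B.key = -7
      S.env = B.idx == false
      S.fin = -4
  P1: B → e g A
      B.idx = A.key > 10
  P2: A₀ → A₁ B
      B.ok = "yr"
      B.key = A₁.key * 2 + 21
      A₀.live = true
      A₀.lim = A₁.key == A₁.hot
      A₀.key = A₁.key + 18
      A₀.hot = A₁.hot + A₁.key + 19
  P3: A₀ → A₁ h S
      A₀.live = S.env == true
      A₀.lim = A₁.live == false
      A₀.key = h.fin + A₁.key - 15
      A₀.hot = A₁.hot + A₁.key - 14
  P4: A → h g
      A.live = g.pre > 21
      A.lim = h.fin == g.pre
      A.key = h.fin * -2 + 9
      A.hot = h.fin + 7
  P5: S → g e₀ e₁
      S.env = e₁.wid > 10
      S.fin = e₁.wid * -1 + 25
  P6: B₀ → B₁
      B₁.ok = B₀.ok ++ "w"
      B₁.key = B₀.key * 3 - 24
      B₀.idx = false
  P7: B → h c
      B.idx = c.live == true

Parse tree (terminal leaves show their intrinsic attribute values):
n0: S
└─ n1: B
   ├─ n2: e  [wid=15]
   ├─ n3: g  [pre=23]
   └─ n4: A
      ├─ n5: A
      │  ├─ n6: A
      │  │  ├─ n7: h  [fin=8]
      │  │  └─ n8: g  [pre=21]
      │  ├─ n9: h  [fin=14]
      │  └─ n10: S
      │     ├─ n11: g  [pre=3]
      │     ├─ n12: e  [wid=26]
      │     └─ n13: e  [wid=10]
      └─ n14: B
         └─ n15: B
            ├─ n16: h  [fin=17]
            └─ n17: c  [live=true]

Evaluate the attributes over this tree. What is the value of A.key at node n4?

1. n1.ok = "ky"  ["ky"]
2. n1.key = -7  [-7]
3. n2.wid = 15  [terminal]
4. n3.pre = 23  [terminal]
5. n7.fin = 8  [terminal]
6. n8.pre = 21  [terminal]
7. n6.live = false  [g.pre > 21]
8. n6.lim = false  [h.fin == g.pre]
9. n6.key = -7  [h.fin * -2 + 9]
10. n6.hot = 15  [h.fin + 7]
11. n9.fin = 14  [terminal]
12. n11.pre = 3  [terminal]
13. n12.wid = 26  [terminal]
14. n13.wid = 10  [terminal]
15. n10.env = false  [e₁.wid > 10]
16. n10.fin = 15  [e₁.wid * -1 + 25]
17. n5.live = false  [S.env == true]
18. n5.lim = true  [A₁.live == false]
19. n5.key = -8  [h.fin + A₁.key - 15]
20. n5.hot = -6  [A₁.hot + A₁.key - 14]
21. n14.ok = "yr"  ["yr"]
22. n14.key = 5  [A₁.key * 2 + 21]
23. n15.ok = "yrw"  [B₀.ok ++ "w"]
24. n15.key = -9  [B₀.key * 3 - 24]
25. n16.fin = 17  [terminal]
26. n17.live = true  [terminal]
27. n15.idx = true  [c.live == true]
28. n14.idx = false  [false]
29. n4.live = true  [true]
30. n4.lim = false  [A₁.key == A₁.hot]
31. n4.key = 10  [A₁.key + 18]
32. n4.hot = 5  [A₁.hot + A₁.key + 19]
33. n1.idx = false  [A.key > 10]
34. n0.env = true  [B.idx == false]
35. n0.fin = -4  [-4]

10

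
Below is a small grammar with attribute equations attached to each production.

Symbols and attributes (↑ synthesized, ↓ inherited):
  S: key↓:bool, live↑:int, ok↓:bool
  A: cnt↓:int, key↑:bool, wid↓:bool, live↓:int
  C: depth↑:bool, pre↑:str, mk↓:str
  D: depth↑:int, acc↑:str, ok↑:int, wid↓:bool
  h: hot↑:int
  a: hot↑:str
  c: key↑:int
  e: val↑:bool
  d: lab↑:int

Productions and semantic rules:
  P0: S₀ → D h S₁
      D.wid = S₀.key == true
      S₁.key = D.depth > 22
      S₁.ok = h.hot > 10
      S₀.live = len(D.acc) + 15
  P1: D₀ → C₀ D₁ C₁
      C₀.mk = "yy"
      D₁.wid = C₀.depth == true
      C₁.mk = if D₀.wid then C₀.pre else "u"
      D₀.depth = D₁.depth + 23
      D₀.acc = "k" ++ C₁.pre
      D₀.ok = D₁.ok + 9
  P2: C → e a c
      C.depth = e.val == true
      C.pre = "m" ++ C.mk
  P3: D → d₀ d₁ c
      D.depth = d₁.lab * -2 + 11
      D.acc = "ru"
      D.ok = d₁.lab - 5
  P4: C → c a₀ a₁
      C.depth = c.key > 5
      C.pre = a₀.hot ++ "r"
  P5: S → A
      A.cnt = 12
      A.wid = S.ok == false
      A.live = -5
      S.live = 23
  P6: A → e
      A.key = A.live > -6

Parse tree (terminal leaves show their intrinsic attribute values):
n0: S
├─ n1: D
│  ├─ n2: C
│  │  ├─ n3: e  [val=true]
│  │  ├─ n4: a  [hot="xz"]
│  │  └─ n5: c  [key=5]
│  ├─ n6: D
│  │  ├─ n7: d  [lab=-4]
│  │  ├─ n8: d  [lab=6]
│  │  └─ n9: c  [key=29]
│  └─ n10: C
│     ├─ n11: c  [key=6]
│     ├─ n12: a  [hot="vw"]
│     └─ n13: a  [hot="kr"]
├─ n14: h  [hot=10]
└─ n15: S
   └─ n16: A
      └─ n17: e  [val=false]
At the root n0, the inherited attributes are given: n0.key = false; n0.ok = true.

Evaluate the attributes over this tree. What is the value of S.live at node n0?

19

1. n0.key = false  [given at root]
2. n0.ok = true  [given at root]
3. n1.wid = false  [S₀.key == true]
4. n2.mk = "yy"  ["yy"]
5. n3.val = true  [terminal]
6. n4.hot = "xz"  [terminal]
7. n5.key = 5  [terminal]
8. n2.depth = true  [e.val == true]
9. n2.pre = "myy"  ["m" ++ C.mk]
10. n6.wid = true  [C₀.depth == true]
11. n7.lab = -4  [terminal]
12. n8.lab = 6  [terminal]
13. n9.key = 29  [terminal]
14. n6.depth = -1  [d₁.lab * -2 + 11]
15. n6.acc = "ru"  ["ru"]
16. n6.ok = 1  [d₁.lab - 5]
17. n10.mk = "u"  [if D₀.wid then C₀.pre else "u"]
18. n11.key = 6  [terminal]
19. n12.hot = "vw"  [terminal]
20. n13.hot = "kr"  [terminal]
21. n10.depth = true  [c.key > 5]
22. n10.pre = "vwr"  [a₀.hot ++ "r"]
23. n1.depth = 22  [D₁.depth + 23]
24. n1.acc = "kvwr"  ["k" ++ C₁.pre]
25. n1.ok = 10  [D₁.ok + 9]
26. n14.hot = 10  [terminal]
27. n15.key = false  [D.depth > 22]
28. n15.ok = false  [h.hot > 10]
29. n16.cnt = 12  [12]
30. n16.wid = true  [S.ok == false]
31. n16.live = -5  [-5]
32. n17.val = false  [terminal]
33. n16.key = true  [A.live > -6]
34. n15.live = 23  [23]
35. n0.live = 19  [len(D.acc) + 15]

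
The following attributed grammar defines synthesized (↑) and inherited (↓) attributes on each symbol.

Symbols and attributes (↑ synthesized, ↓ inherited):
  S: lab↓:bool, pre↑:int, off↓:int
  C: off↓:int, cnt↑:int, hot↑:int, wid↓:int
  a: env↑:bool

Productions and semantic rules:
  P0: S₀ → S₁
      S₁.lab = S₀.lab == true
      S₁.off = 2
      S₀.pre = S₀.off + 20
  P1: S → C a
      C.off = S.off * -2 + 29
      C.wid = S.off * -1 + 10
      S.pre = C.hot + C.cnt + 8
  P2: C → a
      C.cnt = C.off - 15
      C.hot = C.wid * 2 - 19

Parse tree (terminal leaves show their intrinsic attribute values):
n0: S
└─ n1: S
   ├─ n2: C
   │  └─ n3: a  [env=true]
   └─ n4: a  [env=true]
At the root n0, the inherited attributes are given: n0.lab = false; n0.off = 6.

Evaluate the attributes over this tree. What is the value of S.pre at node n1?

15

1. n0.lab = false  [given at root]
2. n0.off = 6  [given at root]
3. n1.lab = false  [S₀.lab == true]
4. n1.off = 2  [2]
5. n2.off = 25  [S.off * -2 + 29]
6. n2.wid = 8  [S.off * -1 + 10]
7. n3.env = true  [terminal]
8. n2.cnt = 10  [C.off - 15]
9. n2.hot = -3  [C.wid * 2 - 19]
10. n4.env = true  [terminal]
11. n1.pre = 15  [C.hot + C.cnt + 8]
12. n0.pre = 26  [S₀.off + 20]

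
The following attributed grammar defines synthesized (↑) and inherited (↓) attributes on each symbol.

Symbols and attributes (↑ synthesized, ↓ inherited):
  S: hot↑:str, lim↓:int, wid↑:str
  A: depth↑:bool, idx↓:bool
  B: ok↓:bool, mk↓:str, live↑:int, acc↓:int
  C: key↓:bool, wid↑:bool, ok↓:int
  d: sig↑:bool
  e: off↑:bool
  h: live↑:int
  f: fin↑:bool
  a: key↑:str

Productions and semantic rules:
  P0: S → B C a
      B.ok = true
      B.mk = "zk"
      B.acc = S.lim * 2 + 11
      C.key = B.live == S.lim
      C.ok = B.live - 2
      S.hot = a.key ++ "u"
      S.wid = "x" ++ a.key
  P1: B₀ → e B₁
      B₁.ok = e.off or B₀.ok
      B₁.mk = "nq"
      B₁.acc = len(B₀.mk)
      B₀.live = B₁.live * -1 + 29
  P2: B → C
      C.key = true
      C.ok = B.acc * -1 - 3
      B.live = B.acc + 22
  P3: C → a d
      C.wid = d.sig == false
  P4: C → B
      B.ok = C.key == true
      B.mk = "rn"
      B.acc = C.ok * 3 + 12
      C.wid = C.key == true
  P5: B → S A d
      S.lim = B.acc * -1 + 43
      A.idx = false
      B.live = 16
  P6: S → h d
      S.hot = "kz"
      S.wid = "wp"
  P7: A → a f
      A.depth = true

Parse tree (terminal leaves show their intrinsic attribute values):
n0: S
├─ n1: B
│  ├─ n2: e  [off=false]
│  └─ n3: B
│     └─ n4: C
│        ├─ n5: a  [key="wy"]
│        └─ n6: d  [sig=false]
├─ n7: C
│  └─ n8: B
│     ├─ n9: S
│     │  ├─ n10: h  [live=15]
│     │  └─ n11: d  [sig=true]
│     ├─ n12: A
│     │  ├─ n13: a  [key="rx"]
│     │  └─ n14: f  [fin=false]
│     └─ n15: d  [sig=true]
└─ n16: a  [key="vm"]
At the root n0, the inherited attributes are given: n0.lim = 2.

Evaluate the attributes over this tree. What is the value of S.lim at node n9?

1. n0.lim = 2  [given at root]
2. n1.ok = true  [true]
3. n1.mk = "zk"  ["zk"]
4. n1.acc = 15  [S.lim * 2 + 11]
5. n2.off = false  [terminal]
6. n3.ok = true  [e.off or B₀.ok]
7. n3.mk = "nq"  ["nq"]
8. n3.acc = 2  [len(B₀.mk)]
9. n4.key = true  [true]
10. n4.ok = -5  [B.acc * -1 - 3]
11. n5.key = "wy"  [terminal]
12. n6.sig = false  [terminal]
13. n4.wid = true  [d.sig == false]
14. n3.live = 24  [B.acc + 22]
15. n1.live = 5  [B₁.live * -1 + 29]
16. n7.key = false  [B.live == S.lim]
17. n7.ok = 3  [B.live - 2]
18. n8.ok = false  [C.key == true]
19. n8.mk = "rn"  ["rn"]
20. n8.acc = 21  [C.ok * 3 + 12]
21. n9.lim = 22  [B.acc * -1 + 43]
22. n10.live = 15  [terminal]
23. n11.sig = true  [terminal]
24. n9.hot = "kz"  ["kz"]
25. n9.wid = "wp"  ["wp"]
26. n12.idx = false  [false]
27. n13.key = "rx"  [terminal]
28. n14.fin = false  [terminal]
29. n12.depth = true  [true]
30. n15.sig = true  [terminal]
31. n8.live = 16  [16]
32. n7.wid = false  [C.key == true]
33. n16.key = "vm"  [terminal]
34. n0.hot = "vmu"  [a.key ++ "u"]
35. n0.wid = "xvm"  ["x" ++ a.key]

22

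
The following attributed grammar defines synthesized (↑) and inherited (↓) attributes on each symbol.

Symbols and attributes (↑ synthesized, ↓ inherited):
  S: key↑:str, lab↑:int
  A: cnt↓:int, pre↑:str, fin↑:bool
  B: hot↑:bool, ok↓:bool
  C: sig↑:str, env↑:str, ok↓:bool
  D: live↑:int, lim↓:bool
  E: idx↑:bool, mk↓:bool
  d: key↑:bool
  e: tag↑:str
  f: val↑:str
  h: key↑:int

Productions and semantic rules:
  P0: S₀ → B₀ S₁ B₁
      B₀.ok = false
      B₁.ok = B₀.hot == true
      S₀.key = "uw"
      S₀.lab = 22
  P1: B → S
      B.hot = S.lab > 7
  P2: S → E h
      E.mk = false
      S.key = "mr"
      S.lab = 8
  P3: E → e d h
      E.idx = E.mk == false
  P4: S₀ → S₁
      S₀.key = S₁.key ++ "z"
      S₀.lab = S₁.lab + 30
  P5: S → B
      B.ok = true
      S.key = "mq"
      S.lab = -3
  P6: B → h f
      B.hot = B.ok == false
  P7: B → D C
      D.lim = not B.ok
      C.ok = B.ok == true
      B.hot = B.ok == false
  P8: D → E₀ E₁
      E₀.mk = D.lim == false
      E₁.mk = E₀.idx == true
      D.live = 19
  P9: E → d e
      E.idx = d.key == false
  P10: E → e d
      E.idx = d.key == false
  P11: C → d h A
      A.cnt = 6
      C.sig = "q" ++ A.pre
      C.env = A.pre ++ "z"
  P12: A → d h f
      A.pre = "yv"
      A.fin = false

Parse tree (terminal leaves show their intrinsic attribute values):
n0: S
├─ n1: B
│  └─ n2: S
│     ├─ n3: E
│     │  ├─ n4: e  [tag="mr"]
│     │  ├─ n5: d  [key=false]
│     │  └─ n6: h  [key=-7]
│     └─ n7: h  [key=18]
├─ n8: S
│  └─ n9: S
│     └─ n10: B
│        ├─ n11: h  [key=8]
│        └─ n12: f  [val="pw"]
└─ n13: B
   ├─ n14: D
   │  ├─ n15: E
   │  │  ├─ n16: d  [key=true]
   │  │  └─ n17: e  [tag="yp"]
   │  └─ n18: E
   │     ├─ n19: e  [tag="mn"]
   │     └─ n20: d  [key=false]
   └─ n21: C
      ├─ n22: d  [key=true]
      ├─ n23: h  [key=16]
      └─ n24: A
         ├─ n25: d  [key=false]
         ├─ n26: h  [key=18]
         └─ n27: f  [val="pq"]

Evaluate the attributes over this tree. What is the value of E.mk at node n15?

true

1. n1.ok = false  [false]
2. n3.mk = false  [false]
3. n4.tag = "mr"  [terminal]
4. n5.key = false  [terminal]
5. n6.key = -7  [terminal]
6. n3.idx = true  [E.mk == false]
7. n7.key = 18  [terminal]
8. n2.key = "mr"  ["mr"]
9. n2.lab = 8  [8]
10. n1.hot = true  [S.lab > 7]
11. n10.ok = true  [true]
12. n11.key = 8  [terminal]
13. n12.val = "pw"  [terminal]
14. n10.hot = false  [B.ok == false]
15. n9.key = "mq"  ["mq"]
16. n9.lab = -3  [-3]
17. n8.key = "mqz"  [S₁.key ++ "z"]
18. n8.lab = 27  [S₁.lab + 30]
19. n13.ok = true  [B₀.hot == true]
20. n14.lim = false  [not B.ok]
21. n15.mk = true  [D.lim == false]
22. n16.key = true  [terminal]
23. n17.tag = "yp"  [terminal]
24. n15.idx = false  [d.key == false]
25. n18.mk = false  [E₀.idx == true]
26. n19.tag = "mn"  [terminal]
27. n20.key = false  [terminal]
28. n18.idx = true  [d.key == false]
29. n14.live = 19  [19]
30. n21.ok = true  [B.ok == true]
31. n22.key = true  [terminal]
32. n23.key = 16  [terminal]
33. n24.cnt = 6  [6]
34. n25.key = false  [terminal]
35. n26.key = 18  [terminal]
36. n27.val = "pq"  [terminal]
37. n24.pre = "yv"  ["yv"]
38. n24.fin = false  [false]
39. n21.sig = "qyv"  ["q" ++ A.pre]
40. n21.env = "yvz"  [A.pre ++ "z"]
41. n13.hot = false  [B.ok == false]
42. n0.key = "uw"  ["uw"]
43. n0.lab = 22  [22]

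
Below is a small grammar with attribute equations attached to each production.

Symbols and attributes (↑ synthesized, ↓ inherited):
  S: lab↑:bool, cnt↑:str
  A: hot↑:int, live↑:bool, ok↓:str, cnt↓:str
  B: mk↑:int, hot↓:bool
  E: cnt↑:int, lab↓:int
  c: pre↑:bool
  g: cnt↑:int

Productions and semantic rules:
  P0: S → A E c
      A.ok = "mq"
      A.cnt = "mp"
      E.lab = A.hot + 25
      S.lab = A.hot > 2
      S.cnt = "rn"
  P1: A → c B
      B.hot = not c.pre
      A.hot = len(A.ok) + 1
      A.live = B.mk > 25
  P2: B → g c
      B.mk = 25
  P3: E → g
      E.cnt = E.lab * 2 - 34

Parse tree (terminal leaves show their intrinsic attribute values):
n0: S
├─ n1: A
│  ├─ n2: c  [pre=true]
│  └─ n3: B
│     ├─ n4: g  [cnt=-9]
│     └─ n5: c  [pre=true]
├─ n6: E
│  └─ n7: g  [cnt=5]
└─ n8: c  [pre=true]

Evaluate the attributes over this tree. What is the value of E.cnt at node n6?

22

1. n1.ok = "mq"  ["mq"]
2. n1.cnt = "mp"  ["mp"]
3. n2.pre = true  [terminal]
4. n3.hot = false  [not c.pre]
5. n4.cnt = -9  [terminal]
6. n5.pre = true  [terminal]
7. n3.mk = 25  [25]
8. n1.hot = 3  [len(A.ok) + 1]
9. n1.live = false  [B.mk > 25]
10. n6.lab = 28  [A.hot + 25]
11. n7.cnt = 5  [terminal]
12. n6.cnt = 22  [E.lab * 2 - 34]
13. n8.pre = true  [terminal]
14. n0.lab = true  [A.hot > 2]
15. n0.cnt = "rn"  ["rn"]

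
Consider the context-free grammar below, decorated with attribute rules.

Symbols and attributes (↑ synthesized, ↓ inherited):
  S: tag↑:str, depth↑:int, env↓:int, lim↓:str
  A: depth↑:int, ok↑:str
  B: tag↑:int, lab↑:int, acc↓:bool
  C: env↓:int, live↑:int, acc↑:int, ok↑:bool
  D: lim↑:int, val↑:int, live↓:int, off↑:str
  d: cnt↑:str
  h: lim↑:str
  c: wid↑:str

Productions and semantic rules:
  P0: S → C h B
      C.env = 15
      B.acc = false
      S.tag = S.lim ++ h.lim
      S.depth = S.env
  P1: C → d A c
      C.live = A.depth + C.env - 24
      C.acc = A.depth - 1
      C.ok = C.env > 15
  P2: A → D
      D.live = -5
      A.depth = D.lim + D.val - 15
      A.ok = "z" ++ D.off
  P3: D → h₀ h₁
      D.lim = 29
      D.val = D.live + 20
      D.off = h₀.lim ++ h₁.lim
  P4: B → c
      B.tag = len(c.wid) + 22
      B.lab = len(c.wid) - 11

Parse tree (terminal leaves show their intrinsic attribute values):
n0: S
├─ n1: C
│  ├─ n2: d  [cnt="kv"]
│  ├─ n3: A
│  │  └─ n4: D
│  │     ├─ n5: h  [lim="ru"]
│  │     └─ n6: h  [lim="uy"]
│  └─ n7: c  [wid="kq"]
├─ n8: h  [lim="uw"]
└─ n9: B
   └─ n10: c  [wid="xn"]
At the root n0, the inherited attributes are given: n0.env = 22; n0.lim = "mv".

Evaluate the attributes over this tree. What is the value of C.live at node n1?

1. n0.env = 22  [given at root]
2. n0.lim = "mv"  [given at root]
3. n1.env = 15  [15]
4. n2.cnt = "kv"  [terminal]
5. n4.live = -5  [-5]
6. n5.lim = "ru"  [terminal]
7. n6.lim = "uy"  [terminal]
8. n4.lim = 29  [29]
9. n4.val = 15  [D.live + 20]
10. n4.off = "ruuy"  [h₀.lim ++ h₁.lim]
11. n3.depth = 29  [D.lim + D.val - 15]
12. n3.ok = "zruuy"  ["z" ++ D.off]
13. n7.wid = "kq"  [terminal]
14. n1.live = 20  [A.depth + C.env - 24]
15. n1.acc = 28  [A.depth - 1]
16. n1.ok = false  [C.env > 15]
17. n8.lim = "uw"  [terminal]
18. n9.acc = false  [false]
19. n10.wid = "xn"  [terminal]
20. n9.tag = 24  [len(c.wid) + 22]
21. n9.lab = -9  [len(c.wid) - 11]
22. n0.tag = "mvuw"  [S.lim ++ h.lim]
23. n0.depth = 22  [S.env]

20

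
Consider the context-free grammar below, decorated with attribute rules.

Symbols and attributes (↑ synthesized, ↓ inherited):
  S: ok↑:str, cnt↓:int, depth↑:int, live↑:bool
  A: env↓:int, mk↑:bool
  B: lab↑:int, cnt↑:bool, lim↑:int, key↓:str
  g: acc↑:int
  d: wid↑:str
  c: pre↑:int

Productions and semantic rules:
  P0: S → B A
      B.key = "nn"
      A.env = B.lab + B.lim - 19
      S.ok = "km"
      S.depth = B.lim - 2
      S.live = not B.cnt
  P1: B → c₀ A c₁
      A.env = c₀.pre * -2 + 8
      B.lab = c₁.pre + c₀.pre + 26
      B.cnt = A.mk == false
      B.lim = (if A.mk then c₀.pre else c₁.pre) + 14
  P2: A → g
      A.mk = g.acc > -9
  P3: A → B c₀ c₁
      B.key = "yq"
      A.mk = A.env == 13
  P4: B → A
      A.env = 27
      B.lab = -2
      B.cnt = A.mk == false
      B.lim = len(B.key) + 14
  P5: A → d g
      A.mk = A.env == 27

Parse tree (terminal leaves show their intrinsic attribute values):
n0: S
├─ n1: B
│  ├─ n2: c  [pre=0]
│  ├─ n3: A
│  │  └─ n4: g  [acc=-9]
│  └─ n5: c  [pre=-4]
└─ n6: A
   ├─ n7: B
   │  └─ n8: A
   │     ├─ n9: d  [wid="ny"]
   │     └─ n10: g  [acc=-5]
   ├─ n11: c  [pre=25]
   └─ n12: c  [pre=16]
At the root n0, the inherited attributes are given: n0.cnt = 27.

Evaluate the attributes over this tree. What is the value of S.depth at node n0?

1. n0.cnt = 27  [given at root]
2. n1.key = "nn"  ["nn"]
3. n2.pre = 0  [terminal]
4. n3.env = 8  [c₀.pre * -2 + 8]
5. n4.acc = -9  [terminal]
6. n3.mk = false  [g.acc > -9]
7. n5.pre = -4  [terminal]
8. n1.lab = 22  [c₁.pre + c₀.pre + 26]
9. n1.cnt = true  [A.mk == false]
10. n1.lim = 10  [(if A.mk then c₀.pre else c₁.pre) + 14]
11. n6.env = 13  [B.lab + B.lim - 19]
12. n7.key = "yq"  ["yq"]
13. n8.env = 27  [27]
14. n9.wid = "ny"  [terminal]
15. n10.acc = -5  [terminal]
16. n8.mk = true  [A.env == 27]
17. n7.lab = -2  [-2]
18. n7.cnt = false  [A.mk == false]
19. n7.lim = 16  [len(B.key) + 14]
20. n11.pre = 25  [terminal]
21. n12.pre = 16  [terminal]
22. n6.mk = true  [A.env == 13]
23. n0.ok = "km"  ["km"]
24. n0.depth = 8  [B.lim - 2]
25. n0.live = false  [not B.cnt]

8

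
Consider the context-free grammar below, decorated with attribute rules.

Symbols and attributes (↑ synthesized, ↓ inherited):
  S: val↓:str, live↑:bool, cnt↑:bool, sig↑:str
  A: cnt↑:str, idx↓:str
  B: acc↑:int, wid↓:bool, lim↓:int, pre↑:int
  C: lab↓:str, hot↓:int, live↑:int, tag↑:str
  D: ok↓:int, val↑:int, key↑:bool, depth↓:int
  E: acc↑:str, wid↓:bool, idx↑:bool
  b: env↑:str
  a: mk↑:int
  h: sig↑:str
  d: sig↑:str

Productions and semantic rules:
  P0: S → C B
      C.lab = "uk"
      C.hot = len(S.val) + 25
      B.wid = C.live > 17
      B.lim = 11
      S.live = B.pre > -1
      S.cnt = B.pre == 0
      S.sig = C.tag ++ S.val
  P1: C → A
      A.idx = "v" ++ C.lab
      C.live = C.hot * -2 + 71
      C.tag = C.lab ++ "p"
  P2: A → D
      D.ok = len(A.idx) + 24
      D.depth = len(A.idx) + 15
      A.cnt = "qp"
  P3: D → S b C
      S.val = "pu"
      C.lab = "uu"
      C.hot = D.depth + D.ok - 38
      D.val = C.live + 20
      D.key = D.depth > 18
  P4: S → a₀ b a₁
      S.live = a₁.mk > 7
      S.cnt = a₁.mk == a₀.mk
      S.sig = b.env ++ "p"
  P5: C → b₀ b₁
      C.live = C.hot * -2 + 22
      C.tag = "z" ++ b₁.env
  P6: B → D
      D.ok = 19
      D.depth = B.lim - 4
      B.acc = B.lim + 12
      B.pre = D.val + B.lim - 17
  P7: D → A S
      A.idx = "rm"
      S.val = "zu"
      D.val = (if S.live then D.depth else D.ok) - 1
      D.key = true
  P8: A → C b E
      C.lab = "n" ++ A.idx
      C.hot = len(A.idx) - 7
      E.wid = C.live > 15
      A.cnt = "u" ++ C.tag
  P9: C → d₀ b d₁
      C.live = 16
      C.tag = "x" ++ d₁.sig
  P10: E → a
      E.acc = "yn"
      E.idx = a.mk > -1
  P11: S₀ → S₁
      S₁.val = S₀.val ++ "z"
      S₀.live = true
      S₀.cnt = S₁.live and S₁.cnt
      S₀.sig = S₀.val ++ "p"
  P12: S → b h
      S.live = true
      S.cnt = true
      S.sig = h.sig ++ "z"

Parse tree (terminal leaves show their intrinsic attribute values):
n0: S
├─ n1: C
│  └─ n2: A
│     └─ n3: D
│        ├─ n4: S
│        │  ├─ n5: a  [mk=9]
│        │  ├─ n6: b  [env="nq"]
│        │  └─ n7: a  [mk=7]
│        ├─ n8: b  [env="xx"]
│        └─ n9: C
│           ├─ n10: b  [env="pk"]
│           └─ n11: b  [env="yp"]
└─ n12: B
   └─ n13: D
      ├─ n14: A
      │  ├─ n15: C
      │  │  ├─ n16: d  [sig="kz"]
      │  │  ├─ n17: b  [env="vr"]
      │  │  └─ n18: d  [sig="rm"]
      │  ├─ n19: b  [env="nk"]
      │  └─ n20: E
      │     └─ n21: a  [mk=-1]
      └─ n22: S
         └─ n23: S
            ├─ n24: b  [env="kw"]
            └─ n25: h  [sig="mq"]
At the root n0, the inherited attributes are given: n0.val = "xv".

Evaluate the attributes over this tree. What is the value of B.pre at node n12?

1. n0.val = "xv"  [given at root]
2. n1.lab = "uk"  ["uk"]
3. n1.hot = 27  [len(S.val) + 25]
4. n2.idx = "vuk"  ["v" ++ C.lab]
5. n3.ok = 27  [len(A.idx) + 24]
6. n3.depth = 18  [len(A.idx) + 15]
7. n4.val = "pu"  ["pu"]
8. n5.mk = 9  [terminal]
9. n6.env = "nq"  [terminal]
10. n7.mk = 7  [terminal]
11. n4.live = false  [a₁.mk > 7]
12. n4.cnt = false  [a₁.mk == a₀.mk]
13. n4.sig = "nqp"  [b.env ++ "p"]
14. n8.env = "xx"  [terminal]
15. n9.lab = "uu"  ["uu"]
16. n9.hot = 7  [D.depth + D.ok - 38]
17. n10.env = "pk"  [terminal]
18. n11.env = "yp"  [terminal]
19. n9.live = 8  [C.hot * -2 + 22]
20. n9.tag = "zyp"  ["z" ++ b₁.env]
21. n3.val = 28  [C.live + 20]
22. n3.key = false  [D.depth > 18]
23. n2.cnt = "qp"  ["qp"]
24. n1.live = 17  [C.hot * -2 + 71]
25. n1.tag = "ukp"  [C.lab ++ "p"]
26. n12.wid = false  [C.live > 17]
27. n12.lim = 11  [11]
28. n13.ok = 19  [19]
29. n13.depth = 7  [B.lim - 4]
30. n14.idx = "rm"  ["rm"]
31. n15.lab = "nrm"  ["n" ++ A.idx]
32. n15.hot = -5  [len(A.idx) - 7]
33. n16.sig = "kz"  [terminal]
34. n17.env = "vr"  [terminal]
35. n18.sig = "rm"  [terminal]
36. n15.live = 16  [16]
37. n15.tag = "xrm"  ["x" ++ d₁.sig]
38. n19.env = "nk"  [terminal]
39. n20.wid = true  [C.live > 15]
40. n21.mk = -1  [terminal]
41. n20.acc = "yn"  ["yn"]
42. n20.idx = false  [a.mk > -1]
43. n14.cnt = "uxrm"  ["u" ++ C.tag]
44. n22.val = "zu"  ["zu"]
45. n23.val = "zuz"  [S₀.val ++ "z"]
46. n24.env = "kw"  [terminal]
47. n25.sig = "mq"  [terminal]
48. n23.live = true  [true]
49. n23.cnt = true  [true]
50. n23.sig = "mqz"  [h.sig ++ "z"]
51. n22.live = true  [true]
52. n22.cnt = true  [S₁.live and S₁.cnt]
53. n22.sig = "zup"  [S₀.val ++ "p"]
54. n13.val = 6  [(if S.live then D.depth else D.ok) - 1]
55. n13.key = true  [true]
56. n12.acc = 23  [B.lim + 12]
57. n12.pre = 0  [D.val + B.lim - 17]
58. n0.live = true  [B.pre > -1]
59. n0.cnt = true  [B.pre == 0]
60. n0.sig = "ukpxv"  [C.tag ++ S.val]

0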